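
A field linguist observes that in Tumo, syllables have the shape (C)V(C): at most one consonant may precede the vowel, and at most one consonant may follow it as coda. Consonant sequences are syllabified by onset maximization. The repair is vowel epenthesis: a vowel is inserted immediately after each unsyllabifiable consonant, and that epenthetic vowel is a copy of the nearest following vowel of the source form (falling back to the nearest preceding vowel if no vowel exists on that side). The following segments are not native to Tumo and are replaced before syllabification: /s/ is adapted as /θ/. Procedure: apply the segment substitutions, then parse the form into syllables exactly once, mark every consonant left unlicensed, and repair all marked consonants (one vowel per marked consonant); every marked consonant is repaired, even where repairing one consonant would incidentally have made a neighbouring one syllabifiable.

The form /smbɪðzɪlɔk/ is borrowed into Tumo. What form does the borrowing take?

Substitution: /s/ → /θ/, giving /θmbɪðzɪlɔk/.
The consonants /θ/, /m/ cannot be parsed into a legal (C)V(C) syllable (at most one coda consonant is licensed; onsets are limited to one consonant).
Inserting the epenthetic vowel yields /θ/ → /θɪ/, /m/ → /mɪ/.

θɪmɪbɪðzɪlɔk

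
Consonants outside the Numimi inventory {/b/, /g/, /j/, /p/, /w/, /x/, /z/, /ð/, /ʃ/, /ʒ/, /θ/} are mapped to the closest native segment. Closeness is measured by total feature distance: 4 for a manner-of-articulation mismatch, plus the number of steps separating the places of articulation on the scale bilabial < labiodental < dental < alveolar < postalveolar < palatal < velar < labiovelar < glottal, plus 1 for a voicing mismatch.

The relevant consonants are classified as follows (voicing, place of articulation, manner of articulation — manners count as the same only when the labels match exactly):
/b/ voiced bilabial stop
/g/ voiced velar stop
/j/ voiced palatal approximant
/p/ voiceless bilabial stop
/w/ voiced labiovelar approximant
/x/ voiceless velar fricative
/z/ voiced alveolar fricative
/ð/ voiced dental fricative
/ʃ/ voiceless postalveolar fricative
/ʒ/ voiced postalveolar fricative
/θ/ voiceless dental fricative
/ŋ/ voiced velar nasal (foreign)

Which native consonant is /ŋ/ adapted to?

g

/g/ is closest: manner differs (nasal→stop, +4), place distance 0 (velar→velar), same voicing; total 4. Next closest is /j/ at distance 5.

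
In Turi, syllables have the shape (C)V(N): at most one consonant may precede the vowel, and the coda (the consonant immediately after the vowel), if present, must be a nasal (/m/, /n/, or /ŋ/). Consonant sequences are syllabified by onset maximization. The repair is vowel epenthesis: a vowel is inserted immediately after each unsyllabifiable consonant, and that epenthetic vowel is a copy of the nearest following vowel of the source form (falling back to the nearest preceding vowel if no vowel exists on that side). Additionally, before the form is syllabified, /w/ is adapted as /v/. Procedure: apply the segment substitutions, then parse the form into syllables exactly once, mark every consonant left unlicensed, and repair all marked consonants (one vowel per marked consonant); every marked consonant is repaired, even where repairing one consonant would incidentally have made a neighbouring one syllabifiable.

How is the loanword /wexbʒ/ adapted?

Substitution: /w/ → /v/, giving /vexbʒ/.
Syllabifying with onset maximization leaves /x/, /b/, /ʒ/ stranded (only a nasal (/m/, /n/, or /ŋ/) is licensed in coda position; onsets are limited to one consonant).
Each unlicensed consonant becomes the onset of a new syllable: /x/ → /xe/, /b/ → /be/, /ʒ/ → /ʒe/.

vexebeʒe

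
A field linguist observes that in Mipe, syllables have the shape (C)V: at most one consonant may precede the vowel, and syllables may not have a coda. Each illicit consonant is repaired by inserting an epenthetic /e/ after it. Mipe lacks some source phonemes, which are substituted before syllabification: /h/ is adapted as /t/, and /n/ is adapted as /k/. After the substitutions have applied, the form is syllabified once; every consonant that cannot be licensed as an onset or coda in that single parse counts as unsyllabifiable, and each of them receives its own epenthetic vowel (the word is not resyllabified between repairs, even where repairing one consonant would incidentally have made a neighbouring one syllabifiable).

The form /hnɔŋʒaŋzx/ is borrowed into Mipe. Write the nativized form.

tekɔŋeʒaŋezexe

Substitution: /h/ → /t/, /n/ → /k/, giving /tkɔŋʒaŋzx/.
Syllabifying with onset maximization leaves /t/, /ŋ/, /ŋ/, /z/, /x/ stranded (no codas are permitted; onsets are limited to one consonant).
Inserting the epenthetic vowel yields /t/ → /te/, /ŋ/ → /ŋe/, /ŋ/ → /ŋe/, /z/ → /ze/, /x/ → /xe/.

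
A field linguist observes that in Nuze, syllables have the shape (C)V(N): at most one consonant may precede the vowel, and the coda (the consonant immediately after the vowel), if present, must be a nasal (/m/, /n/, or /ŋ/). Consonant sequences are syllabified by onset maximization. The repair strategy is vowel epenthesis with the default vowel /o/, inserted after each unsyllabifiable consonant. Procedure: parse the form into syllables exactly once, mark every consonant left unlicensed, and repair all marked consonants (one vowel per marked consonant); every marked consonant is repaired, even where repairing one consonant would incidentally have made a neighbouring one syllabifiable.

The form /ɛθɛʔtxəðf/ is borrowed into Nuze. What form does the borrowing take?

Syllabifying with onset maximization leaves /ʔ/, /t/, /ð/, /f/ stranded (only a nasal (/m/, /n/, or /ŋ/) is licensed in coda position; onsets are limited to one consonant).
Epenthesis after each stranded consonant: /ʔ/ → /ʔo/, /t/ → /to/, /ð/ → /ðo/, /f/ → /fo/.

ɛθɛʔotoxəðofo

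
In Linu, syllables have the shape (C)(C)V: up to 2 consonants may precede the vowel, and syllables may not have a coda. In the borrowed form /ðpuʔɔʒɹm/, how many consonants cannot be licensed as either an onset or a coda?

Syllabifying with onset maximization leaves /ʒ/, /ɹ/, /m/ stranded (no codas are permitted; onsets may contain at most 2 consonants).

3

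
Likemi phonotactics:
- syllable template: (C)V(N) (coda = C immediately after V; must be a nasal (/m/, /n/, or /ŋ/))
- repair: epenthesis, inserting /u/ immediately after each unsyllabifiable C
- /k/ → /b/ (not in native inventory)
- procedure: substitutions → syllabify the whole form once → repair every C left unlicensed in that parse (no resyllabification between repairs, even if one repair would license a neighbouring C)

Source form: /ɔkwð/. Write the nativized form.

ɔbuwuðu

Substitution: /k/ → /b/, giving /ɔbwð/.
The consonants /b/, /w/, /ð/ cannot be parsed into a legal (C)V(N) syllable (only a nasal (/m/, /n/, or /ŋ/) is licensed in coda position; onsets are limited to one consonant).
Epenthesis after each stranded consonant: /b/ → /bu/, /w/ → /wu/, /ð/ → /ðu/.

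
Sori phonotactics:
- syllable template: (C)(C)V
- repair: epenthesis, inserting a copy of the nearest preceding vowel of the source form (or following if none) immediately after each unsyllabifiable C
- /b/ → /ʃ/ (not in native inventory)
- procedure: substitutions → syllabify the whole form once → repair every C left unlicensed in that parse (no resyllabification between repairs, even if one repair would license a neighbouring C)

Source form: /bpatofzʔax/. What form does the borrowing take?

Substitution: /b/ → /ʃ/, giving /ʃpatofzʔax/.
Syllabifying with onset maximization leaves /f/, /x/ stranded (no codas are permitted; onsets may contain at most 2 consonants).
Each unlicensed consonant becomes the onset of a new syllable: /f/ → /fo/, /x/ → /xa/.

ʃpatofozʔaxa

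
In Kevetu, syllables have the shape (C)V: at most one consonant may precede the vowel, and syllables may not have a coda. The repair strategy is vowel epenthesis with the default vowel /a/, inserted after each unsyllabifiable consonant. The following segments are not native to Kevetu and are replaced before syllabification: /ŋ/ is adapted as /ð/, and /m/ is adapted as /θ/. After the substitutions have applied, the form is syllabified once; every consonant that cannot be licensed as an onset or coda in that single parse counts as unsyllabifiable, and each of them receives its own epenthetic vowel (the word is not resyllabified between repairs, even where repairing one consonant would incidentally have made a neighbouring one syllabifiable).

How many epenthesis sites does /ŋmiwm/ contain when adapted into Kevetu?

After substitution the input is /ðθiwθ/.
The unsyllabifiable consonants are /ð/, /w/, /θ/; each receives one epenthetic vowel.

3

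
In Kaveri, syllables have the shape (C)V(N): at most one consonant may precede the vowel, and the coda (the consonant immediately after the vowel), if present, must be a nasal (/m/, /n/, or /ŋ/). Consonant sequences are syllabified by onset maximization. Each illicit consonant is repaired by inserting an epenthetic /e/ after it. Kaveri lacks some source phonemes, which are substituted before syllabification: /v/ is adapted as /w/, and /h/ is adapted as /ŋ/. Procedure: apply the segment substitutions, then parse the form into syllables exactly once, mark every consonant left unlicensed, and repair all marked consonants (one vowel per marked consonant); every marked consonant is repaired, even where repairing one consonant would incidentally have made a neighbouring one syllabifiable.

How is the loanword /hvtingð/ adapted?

Substitution: /h/ → /ŋ/, /v/ → /w/, giving /ŋwtingð/.
Under (C)V(N), the unsyllabifiable consonants are /ŋ/, /w/, /g/, /ð/ (only a nasal (/m/, /n/, or /ŋ/) is licensed in coda position; onsets are limited to one consonant).
Inserting the epenthetic vowel yields /ŋ/ → /ŋe/, /w/ → /we/, /g/ → /ge/, /ð/ → /ðe/.

ŋewetingeðe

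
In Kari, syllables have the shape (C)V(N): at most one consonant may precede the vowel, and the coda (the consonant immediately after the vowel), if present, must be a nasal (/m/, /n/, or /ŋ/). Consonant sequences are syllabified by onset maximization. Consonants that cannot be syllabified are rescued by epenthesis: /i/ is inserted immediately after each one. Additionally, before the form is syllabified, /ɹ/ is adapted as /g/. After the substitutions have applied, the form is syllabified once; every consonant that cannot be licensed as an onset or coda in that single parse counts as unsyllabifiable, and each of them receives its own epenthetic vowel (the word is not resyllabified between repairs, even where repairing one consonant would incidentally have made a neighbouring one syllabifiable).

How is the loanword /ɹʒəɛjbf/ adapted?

giʒəɛjibifi

Substitution: /ɹ/ → /g/, giving /gʒəɛjbf/.
Under (C)V(N), the unsyllabifiable consonants are /g/, /j/, /b/, /f/ (only a nasal (/m/, /n/, or /ŋ/) is licensed in coda position; onsets are limited to one consonant).
Epenthesis after each stranded consonant: /g/ → /gi/, /j/ → /ji/, /b/ → /bi/, /f/ → /fi/.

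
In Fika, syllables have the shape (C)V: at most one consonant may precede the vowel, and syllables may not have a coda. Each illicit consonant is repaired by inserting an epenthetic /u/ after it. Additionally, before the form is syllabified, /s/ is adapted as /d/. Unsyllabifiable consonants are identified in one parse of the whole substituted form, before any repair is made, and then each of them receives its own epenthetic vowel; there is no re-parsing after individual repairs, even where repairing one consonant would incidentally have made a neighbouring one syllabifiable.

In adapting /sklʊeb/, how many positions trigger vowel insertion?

3

After substitution the input is /dklʊeb/.
The unsyllabifiable consonants are /d/, /k/, /b/; each receives one epenthetic vowel.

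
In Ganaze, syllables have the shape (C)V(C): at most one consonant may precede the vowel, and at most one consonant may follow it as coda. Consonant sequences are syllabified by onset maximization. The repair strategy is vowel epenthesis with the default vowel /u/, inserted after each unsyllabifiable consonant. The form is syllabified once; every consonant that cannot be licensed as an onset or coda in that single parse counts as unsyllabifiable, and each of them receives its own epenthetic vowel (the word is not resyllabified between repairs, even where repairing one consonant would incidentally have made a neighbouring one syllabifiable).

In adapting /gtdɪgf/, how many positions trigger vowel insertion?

3

The unsyllabifiable consonants are /g/, /t/, /f/; each receives one epenthetic vowel.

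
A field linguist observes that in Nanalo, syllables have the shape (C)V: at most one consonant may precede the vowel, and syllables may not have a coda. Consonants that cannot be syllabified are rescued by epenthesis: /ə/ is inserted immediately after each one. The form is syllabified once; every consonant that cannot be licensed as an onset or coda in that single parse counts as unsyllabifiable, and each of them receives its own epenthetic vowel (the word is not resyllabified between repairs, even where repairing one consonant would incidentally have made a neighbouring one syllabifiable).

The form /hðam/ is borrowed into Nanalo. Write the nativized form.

həðamə

Under (C)V, the unsyllabifiable consonants are /h/, /m/ (no codas are permitted; onsets are limited to one consonant).
Each unlicensed consonant becomes the onset of a new syllable: /h/ → /hə/, /m/ → /mə/.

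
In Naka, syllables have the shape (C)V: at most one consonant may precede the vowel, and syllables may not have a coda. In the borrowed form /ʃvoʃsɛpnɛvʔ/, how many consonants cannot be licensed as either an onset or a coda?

5

Syllabifying with onset maximization leaves /ʃ/, /ʃ/, /p/, /v/, /ʔ/ stranded (no codas are permitted; onsets are limited to one consonant).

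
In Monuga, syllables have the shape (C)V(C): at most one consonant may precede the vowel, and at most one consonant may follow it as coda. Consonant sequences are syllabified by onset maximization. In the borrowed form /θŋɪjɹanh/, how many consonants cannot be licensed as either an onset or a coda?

2

The consonants /θ/, /h/ cannot be parsed into a legal (C)V(C) syllable (at most one coda consonant is licensed; onsets are limited to one consonant).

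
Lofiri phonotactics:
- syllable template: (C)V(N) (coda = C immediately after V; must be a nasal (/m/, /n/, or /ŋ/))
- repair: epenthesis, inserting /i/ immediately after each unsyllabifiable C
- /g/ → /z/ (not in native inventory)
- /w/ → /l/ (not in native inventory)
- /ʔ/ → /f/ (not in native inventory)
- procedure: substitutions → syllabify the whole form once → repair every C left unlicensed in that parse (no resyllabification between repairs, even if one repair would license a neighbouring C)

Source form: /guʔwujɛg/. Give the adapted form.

zufilujɛzi

Substitution: /g/ → /z/, /ʔ/ → /f/, /w/ → /l/, giving /zuflujɛz/.
Under (C)V(N), the unsyllabifiable consonants are /f/, /z/ (only a nasal (/m/, /n/, or /ŋ/) is licensed in coda position; onsets are limited to one consonant).
Each unlicensed consonant becomes the onset of a new syllable: /f/ → /fi/, /z/ → /zi/.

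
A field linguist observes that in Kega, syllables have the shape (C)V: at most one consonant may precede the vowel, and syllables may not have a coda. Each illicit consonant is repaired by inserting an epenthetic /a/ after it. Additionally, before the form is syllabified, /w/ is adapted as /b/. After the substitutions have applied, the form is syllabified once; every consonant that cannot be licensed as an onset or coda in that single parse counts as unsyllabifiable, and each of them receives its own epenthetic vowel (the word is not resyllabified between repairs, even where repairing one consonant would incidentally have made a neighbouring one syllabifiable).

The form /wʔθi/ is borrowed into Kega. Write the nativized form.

baʔaθi

Substitution: /w/ → /b/, giving /bʔθi/.
Under (C)V, the unsyllabifiable consonants are /b/, /ʔ/ (no codas are permitted; onsets are limited to one consonant).
Epenthesis after each stranded consonant: /b/ → /ba/, /ʔ/ → /ʔa/.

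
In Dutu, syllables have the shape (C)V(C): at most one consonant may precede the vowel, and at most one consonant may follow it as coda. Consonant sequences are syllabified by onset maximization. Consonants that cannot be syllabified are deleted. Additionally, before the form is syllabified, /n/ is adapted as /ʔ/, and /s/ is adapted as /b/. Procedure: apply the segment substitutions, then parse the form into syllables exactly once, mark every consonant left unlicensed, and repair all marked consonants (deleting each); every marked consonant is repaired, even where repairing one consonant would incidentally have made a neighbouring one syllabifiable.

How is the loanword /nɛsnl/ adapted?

Substitution: /n/ → /ʔ/, /s/ → /b/, giving /ʔɛbʔl/.
Syllabifying with onset maximization leaves /ʔ/, /l/ stranded (at most one coda consonant is licensed; onsets are limited to one consonant).
Deletion applies to /ʔ/, /l/.

ʔɛb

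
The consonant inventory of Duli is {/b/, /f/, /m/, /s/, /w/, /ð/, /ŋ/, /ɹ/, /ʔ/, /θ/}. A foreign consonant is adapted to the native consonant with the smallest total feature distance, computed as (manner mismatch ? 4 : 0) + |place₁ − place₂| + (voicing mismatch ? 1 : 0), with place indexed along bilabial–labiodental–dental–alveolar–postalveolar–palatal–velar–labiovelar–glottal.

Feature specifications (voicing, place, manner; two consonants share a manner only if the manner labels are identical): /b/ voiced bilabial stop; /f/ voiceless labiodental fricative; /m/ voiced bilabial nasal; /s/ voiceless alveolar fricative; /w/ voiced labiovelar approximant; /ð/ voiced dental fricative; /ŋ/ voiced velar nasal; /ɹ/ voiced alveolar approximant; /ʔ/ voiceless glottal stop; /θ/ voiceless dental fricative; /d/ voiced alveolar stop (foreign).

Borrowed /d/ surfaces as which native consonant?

/b/ is closest: same manner (stop), place distance 3 (alveolar→bilabial), same voicing; total 3. Next closest is /ɹ/ at distance 4.

b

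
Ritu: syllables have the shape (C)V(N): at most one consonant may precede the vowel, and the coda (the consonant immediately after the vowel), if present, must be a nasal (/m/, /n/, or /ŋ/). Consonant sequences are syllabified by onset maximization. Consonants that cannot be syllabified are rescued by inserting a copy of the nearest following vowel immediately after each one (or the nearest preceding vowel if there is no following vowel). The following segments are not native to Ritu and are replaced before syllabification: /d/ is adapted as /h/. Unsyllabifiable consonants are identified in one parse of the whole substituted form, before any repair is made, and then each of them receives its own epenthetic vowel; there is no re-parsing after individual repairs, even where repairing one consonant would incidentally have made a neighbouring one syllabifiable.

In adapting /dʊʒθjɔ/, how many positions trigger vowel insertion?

2

After substitution the input is /hʊʒθjɔ/.
The unsyllabifiable consonants are /ʒ/, /θ/; each receives one epenthetic vowel.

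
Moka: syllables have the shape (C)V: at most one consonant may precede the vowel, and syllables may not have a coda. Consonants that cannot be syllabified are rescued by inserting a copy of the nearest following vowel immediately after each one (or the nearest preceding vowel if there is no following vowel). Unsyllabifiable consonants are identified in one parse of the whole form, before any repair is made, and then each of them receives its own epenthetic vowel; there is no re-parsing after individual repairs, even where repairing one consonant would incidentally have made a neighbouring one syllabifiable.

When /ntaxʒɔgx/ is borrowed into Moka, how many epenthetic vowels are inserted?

4

The unsyllabifiable consonants are /n/, /x/, /g/, /x/; each receives one epenthetic vowel.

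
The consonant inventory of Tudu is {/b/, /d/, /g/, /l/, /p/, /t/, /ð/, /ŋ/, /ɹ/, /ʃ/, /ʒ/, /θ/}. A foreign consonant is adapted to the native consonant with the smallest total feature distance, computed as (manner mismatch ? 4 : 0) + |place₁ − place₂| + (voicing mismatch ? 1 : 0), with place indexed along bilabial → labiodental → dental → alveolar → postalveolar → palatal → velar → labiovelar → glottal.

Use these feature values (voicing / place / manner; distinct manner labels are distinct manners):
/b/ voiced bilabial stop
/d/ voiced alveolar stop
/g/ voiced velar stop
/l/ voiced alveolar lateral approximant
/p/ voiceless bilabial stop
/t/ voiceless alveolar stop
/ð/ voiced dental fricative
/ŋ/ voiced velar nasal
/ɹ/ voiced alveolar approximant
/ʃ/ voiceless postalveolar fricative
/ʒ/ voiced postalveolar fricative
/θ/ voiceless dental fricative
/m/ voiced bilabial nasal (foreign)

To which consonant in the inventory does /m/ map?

b

/b/ is closest: manner differs (nasal→stop, +4), place distance 0 (bilabial→bilabial), same voicing; total 4. Next closest is /p/ at distance 5.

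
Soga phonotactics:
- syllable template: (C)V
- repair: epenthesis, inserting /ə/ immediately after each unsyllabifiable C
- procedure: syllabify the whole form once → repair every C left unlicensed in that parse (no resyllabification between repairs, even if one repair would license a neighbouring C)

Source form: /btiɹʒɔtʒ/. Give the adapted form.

Syllabifying with onset maximization leaves /b/, /ɹ/, /t/, /ʒ/ stranded (no codas are permitted; onsets are limited to one consonant).
Epenthesis after each stranded consonant: /b/ → /bə/, /ɹ/ → /ɹə/, /t/ → /tə/, /ʒ/ → /ʒə/.

bətiɹəʒɔtəʒə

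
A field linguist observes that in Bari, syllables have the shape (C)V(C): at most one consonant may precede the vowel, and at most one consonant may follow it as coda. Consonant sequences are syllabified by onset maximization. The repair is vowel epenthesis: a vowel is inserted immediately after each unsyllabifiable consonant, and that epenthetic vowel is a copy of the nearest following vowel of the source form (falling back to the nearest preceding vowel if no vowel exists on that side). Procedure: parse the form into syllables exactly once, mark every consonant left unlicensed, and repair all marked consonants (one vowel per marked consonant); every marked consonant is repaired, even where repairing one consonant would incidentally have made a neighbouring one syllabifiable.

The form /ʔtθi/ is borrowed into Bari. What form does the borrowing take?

The consonants /ʔ/, /t/ cannot be parsed into a legal (C)V(C) syllable (at most one coda consonant is licensed; onsets are limited to one consonant).
Epenthesis after each stranded consonant: /ʔ/ → /ʔi/, /t/ → /ti/.

ʔitiθi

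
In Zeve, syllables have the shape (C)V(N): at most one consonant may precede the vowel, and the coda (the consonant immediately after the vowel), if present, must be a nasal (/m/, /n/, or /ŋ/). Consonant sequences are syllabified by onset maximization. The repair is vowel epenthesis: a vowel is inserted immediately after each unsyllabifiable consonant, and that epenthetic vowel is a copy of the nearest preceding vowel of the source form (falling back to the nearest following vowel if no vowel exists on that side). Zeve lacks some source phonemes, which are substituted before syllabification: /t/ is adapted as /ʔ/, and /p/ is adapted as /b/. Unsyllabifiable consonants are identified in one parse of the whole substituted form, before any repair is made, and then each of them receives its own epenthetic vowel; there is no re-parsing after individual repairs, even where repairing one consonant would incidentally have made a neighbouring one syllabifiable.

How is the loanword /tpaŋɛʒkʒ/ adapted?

ʔabaŋɛʒɛkɛʒɛ

Substitution: /t/ → /ʔ/, /p/ → /b/, giving /ʔbaŋɛʒkʒ/.
The consonants /ʔ/, /ʒ/, /k/, /ʒ/ cannot be parsed into a legal (C)V(N) syllable (only a nasal (/m/, /n/, or /ŋ/) is licensed in coda position; onsets are limited to one consonant).
Epenthesis after each stranded consonant: /ʔ/ → /ʔa/, /ʒ/ → /ʒɛ/, /k/ → /kɛ/, /ʒ/ → /ʒɛ/.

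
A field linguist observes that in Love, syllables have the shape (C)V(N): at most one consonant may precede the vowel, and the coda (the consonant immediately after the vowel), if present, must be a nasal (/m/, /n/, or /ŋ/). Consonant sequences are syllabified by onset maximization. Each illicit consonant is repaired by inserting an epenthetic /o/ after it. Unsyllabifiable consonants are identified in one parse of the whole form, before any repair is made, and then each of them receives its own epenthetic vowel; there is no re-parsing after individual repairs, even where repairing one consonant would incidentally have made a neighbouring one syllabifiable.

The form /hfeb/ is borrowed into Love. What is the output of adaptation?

hofebo

Under (C)V(N), the unsyllabifiable consonants are /h/, /b/ (only a nasal (/m/, /n/, or /ŋ/) is licensed in coda position; onsets are limited to one consonant).
Inserting the epenthetic vowel yields /h/ → /ho/, /b/ → /bo/.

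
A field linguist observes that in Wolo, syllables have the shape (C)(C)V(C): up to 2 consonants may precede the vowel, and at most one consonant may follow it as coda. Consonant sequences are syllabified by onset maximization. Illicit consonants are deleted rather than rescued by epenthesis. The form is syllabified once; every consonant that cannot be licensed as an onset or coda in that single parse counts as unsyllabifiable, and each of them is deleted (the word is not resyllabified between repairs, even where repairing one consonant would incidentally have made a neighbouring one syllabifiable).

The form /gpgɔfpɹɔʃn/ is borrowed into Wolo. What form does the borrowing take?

The consonants /g/, /n/ cannot be parsed into a legal (C)(C)V(C) syllable (at most one coda consonant is licensed; onsets may contain at most 2 consonants).
Deleting the stranded consonants removes /g/, /n/.

pgɔfpɹɔʃ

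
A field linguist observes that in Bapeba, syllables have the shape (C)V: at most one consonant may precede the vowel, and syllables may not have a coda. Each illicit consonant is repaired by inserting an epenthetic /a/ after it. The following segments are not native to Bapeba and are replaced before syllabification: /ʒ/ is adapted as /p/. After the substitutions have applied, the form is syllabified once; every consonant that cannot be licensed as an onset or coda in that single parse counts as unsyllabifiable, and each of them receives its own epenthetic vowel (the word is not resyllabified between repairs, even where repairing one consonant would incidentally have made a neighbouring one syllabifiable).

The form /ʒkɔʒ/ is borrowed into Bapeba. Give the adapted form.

pakɔpa

Substitution: /ʒ/ → /p/, giving /pkɔp/.
Under (C)V, the unsyllabifiable consonants are /p/, /p/ (no codas are permitted; onsets are limited to one consonant).
Each unlicensed consonant becomes the onset of a new syllable: /p/ → /pa/, /p/ → /pa/.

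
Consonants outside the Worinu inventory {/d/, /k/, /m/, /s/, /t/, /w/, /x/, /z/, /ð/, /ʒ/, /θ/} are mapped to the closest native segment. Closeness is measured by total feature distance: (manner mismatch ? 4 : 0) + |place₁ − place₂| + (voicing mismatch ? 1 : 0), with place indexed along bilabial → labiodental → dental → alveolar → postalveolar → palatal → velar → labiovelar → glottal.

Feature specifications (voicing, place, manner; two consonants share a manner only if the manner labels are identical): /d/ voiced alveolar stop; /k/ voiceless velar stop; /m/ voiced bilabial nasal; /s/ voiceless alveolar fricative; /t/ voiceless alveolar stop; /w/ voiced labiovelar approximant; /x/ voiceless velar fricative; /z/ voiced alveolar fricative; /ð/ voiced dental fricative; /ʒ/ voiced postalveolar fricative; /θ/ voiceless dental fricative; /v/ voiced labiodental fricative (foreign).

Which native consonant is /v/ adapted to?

ð

/ð/ is closest: same manner (fricative), place distance 1 (labiodental→dental), same voicing; total 1. Next closest is /z/ at distance 2.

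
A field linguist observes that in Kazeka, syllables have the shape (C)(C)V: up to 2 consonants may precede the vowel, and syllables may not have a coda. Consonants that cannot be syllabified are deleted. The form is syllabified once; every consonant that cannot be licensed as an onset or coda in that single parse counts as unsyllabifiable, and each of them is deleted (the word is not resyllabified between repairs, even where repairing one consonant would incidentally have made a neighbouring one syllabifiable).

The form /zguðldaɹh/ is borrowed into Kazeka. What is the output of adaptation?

Under (C)(C)V, the unsyllabifiable consonants are /ð/, /ɹ/, /h/ (no codas are permitted; onsets may contain at most 2 consonants).
Deletion applies to /ð/, /ɹ/, /h/.

zgulda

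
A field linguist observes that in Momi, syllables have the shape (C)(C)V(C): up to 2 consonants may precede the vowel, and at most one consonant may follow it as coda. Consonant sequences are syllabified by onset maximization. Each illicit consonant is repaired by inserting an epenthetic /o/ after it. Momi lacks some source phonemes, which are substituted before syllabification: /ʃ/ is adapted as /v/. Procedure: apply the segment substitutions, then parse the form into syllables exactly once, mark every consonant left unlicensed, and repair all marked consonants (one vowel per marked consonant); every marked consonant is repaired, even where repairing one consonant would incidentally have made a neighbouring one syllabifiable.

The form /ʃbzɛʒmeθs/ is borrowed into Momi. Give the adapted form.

Substitution: /ʃ/ → /v/, giving /vbzɛʒmeθs/.
Under (C)(C)V(C), the unsyllabifiable consonants are /v/, /s/ (at most one coda consonant is licensed; onsets may contain at most 2 consonants).
Epenthesis after each stranded consonant: /v/ → /vo/, /s/ → /so/.

vobzɛʒmeθso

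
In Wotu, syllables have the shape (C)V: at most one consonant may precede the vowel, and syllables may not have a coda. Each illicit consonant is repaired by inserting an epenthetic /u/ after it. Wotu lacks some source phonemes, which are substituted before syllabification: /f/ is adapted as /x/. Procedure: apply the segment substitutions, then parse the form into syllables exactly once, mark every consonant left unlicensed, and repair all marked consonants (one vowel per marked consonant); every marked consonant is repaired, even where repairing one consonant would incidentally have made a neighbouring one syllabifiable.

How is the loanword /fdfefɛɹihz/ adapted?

Substitution: /f/ → /x/, giving /xdxexɛɹihz/.
The consonants /x/, /d/, /h/, /z/ cannot be parsed into a legal (C)V syllable (no codas are permitted; onsets are limited to one consonant).
Each unlicensed consonant becomes the onset of a new syllable: /x/ → /xu/, /d/ → /du/, /h/ → /hu/, /z/ → /zu/.

xuduxexɛɹihuzu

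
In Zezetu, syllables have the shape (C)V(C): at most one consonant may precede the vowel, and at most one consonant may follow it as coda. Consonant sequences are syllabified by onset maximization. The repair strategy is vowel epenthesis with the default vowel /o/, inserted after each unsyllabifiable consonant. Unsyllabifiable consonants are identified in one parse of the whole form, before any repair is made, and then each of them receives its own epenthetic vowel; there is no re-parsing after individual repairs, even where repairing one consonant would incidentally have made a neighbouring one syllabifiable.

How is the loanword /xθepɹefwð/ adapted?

xoθepɹefwoðo

Syllabifying with onset maximization leaves /x/, /w/, /ð/ stranded (at most one coda consonant is licensed; onsets are limited to one consonant).
Epenthesis after each stranded consonant: /x/ → /xo/, /w/ → /wo/, /ð/ → /ðo/.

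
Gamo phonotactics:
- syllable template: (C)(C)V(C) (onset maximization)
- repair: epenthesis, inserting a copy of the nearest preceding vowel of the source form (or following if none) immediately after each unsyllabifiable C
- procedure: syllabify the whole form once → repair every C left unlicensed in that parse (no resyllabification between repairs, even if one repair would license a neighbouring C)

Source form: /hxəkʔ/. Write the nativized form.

hxəkʔə

Syllabifying with onset maximization leaves /ʔ/ stranded (at most one coda consonant is licensed; onsets may contain at most 2 consonants).
Each unlicensed consonant becomes the onset of a new syllable: /ʔ/ → /ʔə/.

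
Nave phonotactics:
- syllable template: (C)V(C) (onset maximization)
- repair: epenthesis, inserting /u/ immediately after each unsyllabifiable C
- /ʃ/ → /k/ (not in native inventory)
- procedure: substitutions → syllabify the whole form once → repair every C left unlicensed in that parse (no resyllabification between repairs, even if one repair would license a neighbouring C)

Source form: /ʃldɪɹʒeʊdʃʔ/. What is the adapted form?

kuludɪɹʒeʊdkuʔu

Substitution: /ʃ/ → /k/, giving /kldɪɹʒeʊdkʔ/.
Under (C)V(C), the unsyllabifiable consonants are /k/, /l/, /k/, /ʔ/ (at most one coda consonant is licensed; onsets are limited to one consonant).
Inserting the epenthetic vowel yields /k/ → /ku/, /l/ → /lu/, /k/ → /ku/, /ʔ/ → /ʔu/.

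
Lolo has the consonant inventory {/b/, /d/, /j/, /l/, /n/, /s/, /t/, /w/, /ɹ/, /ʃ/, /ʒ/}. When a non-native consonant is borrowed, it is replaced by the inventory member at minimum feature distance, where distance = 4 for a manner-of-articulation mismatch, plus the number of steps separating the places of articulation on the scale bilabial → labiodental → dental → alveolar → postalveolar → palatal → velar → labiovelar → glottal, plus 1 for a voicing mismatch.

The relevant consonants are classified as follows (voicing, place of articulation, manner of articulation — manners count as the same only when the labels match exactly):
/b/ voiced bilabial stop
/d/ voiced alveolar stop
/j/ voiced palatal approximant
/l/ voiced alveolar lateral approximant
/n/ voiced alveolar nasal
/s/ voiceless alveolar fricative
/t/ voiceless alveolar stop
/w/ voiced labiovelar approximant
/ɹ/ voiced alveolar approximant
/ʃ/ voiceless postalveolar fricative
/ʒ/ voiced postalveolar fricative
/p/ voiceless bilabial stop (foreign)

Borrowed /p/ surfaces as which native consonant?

b

/b/ is closest: same manner (stop), place distance 0 (bilabial→bilabial), voicing differs (+1); total 1. Next closest is /t/ at distance 3.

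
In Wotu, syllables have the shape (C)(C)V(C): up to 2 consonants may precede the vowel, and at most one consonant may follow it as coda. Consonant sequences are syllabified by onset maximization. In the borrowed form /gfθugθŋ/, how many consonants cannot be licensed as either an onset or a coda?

The consonants /g/, /θ/, /ŋ/ cannot be parsed into a legal (C)(C)V(C) syllable (at most one coda consonant is licensed; onsets may contain at most 2 consonants).

3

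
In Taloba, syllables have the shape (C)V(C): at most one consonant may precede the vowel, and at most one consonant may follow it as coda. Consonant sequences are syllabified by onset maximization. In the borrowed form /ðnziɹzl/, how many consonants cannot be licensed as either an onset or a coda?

4

The consonants /ð/, /n/, /z/, /l/ cannot be parsed into a legal (C)V(C) syllable (at most one coda consonant is licensed; onsets are limited to one consonant).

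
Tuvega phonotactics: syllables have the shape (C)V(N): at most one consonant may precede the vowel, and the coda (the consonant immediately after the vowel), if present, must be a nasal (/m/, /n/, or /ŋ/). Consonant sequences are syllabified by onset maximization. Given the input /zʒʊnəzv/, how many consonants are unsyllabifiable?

Under (C)V(N), the unsyllabifiable consonants are /z/, /z/, /v/ (only a nasal (/m/, /n/, or /ŋ/) is licensed in coda position; onsets are limited to one consonant).

3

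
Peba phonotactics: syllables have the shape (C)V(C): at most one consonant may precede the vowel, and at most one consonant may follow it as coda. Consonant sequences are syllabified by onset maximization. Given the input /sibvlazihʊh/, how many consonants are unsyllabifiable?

Syllabifying with onset maximization leaves /v/ stranded (at most one coda consonant is licensed; onsets are limited to one consonant).

1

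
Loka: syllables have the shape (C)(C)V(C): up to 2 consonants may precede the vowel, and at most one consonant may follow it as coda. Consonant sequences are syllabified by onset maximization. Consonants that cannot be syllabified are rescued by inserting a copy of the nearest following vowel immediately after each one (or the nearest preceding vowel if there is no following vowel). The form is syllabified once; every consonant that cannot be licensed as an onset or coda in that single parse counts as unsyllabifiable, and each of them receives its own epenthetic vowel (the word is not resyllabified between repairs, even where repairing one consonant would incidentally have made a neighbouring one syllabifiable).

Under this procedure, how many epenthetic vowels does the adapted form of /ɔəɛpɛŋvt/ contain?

The unsyllabifiable consonants are /v/, /t/; each receives one epenthetic vowel.

2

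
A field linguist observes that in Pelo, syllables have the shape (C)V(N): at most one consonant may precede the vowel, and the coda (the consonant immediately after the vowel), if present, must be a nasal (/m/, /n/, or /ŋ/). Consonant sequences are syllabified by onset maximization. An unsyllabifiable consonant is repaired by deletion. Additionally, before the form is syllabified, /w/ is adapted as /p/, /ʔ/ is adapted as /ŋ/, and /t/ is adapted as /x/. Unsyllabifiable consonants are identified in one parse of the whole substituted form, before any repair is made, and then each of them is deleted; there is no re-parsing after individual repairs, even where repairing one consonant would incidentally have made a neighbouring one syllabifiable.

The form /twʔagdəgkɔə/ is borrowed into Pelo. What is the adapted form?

ŋadəkɔə

Substitution: /t/ → /x/, /w/ → /p/, /ʔ/ → /ŋ/, giving /xpŋagdəgkɔə/.
Syllabifying with onset maximization leaves /x/, /p/, /g/, /g/ stranded (only a nasal (/m/, /n/, or /ŋ/) is licensed in coda position; onsets are limited to one consonant).
Deletion applies to /x/, /p/, /g/, /g/.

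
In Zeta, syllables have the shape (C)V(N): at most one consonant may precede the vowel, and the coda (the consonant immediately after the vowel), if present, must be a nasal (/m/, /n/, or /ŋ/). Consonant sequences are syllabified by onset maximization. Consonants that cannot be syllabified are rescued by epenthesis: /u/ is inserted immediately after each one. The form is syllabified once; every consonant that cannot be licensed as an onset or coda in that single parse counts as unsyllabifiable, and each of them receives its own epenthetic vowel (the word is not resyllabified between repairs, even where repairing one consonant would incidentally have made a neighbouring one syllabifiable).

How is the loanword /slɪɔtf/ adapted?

Under (C)V(N), the unsyllabifiable consonants are /s/, /t/, /f/ (only a nasal (/m/, /n/, or /ŋ/) is licensed in coda position; onsets are limited to one consonant).
Inserting the epenthetic vowel yields /s/ → /su/, /t/ → /tu/, /f/ → /fu/.

sulɪɔtufu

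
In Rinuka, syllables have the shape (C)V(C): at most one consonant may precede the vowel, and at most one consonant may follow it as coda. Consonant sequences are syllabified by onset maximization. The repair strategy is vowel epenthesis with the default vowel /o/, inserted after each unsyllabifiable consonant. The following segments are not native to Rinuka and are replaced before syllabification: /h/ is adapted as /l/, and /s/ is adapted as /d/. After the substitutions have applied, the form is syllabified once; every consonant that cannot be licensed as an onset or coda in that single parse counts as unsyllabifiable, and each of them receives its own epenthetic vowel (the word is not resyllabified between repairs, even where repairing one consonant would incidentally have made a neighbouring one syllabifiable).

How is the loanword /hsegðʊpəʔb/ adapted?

Substitution: /h/ → /l/, /s/ → /d/, giving /ldegðʊpəʔb/.
Under (C)V(C), the unsyllabifiable consonants are /l/, /b/ (at most one coda consonant is licensed; onsets are limited to one consonant).
Each unlicensed consonant becomes the onset of a new syllable: /l/ → /lo/, /b/ → /bo/.

lodegðʊpəʔbo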